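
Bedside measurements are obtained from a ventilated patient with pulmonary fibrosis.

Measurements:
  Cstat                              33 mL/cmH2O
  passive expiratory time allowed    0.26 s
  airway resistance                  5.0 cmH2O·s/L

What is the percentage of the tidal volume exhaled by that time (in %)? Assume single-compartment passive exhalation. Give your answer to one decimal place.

79.3

τ = R × C = 5.0 × 33 mL/cmH2O = 5.0 × 0.033 L/cmH2O = 0.165 s.
Passive exhalation: V(t)/V₀ = e^(−t/τ) = e^(−0.26/0.165) = 0.2069.
Fraction exhaled = 1 − 0.2069 = 0.7931 → 79.31%.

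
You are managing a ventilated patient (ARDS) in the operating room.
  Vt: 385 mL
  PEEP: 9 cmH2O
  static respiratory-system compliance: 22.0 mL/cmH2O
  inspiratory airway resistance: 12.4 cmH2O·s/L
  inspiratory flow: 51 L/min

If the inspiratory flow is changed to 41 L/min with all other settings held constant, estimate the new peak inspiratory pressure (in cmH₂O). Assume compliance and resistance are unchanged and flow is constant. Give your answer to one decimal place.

Flow: 51 L/min ÷ 60 = 0.85 L/s.
New flow: 41 L/min ÷ 60 = 0.6833 L/s.
PIP = Vt/C + R·V̇ + PEEP (constant-flow equation of motion).
Only the resistive term changes: ΔPIP = R × ΔV̇ = 12.4 × (0.6833 − 0.85) = 12.4 × -0.1667 = -2.067 cmH2O.
Original PIP = 385/22.0 + 12.4×0.85 + 9 = 37.04 cmH2O; new PIP = 37.04 + (-2.067) = 34.973 cmH2O.

35.0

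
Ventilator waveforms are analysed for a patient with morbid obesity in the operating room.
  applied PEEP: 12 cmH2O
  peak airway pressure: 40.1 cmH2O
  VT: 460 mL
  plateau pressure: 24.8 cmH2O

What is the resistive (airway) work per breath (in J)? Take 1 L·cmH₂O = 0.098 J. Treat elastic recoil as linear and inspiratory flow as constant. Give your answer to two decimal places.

0.69

With constant inspiratory flow the resistive pressure is constant at PIP − Pplat = 40.1 − 24.8 = 15.3 cmH2O, so resistive work = 15.3 × 0.460 = 7.038 L·cmH2O.
× 0.098 J/(L·cmH2O) → 0.6897 J.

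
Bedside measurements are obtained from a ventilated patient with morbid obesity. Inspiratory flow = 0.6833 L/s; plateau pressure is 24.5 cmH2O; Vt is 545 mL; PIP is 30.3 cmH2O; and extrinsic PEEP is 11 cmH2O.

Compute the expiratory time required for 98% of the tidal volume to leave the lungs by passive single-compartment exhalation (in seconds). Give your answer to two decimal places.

1.34

R = (PIP − Pplat)/V̇ = (30.3 − 24.5) / 0.6833 = 5.8/0.6833 = 8.488 cmH2O·s/L.
C = Vt/(Pplat − PEEP) = 545.0 / (24.5 − 11) = 545.0/13.5 = 40.37 mL/cmH2O.
τ = R × C = 8.488 × 0.04037 L/cmH2O = 0.3427 s.
t = −τ·ln(1 − 0.98) = −0.3427·ln(0.02) = 1.341 s.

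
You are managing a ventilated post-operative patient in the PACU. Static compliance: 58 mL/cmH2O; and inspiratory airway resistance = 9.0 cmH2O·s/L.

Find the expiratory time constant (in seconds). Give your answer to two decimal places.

τ = R × C = 9.0 × 58 mL/cmH2O = 9.0 × 0.058 L/cmH2O = 0.522 s.

0.52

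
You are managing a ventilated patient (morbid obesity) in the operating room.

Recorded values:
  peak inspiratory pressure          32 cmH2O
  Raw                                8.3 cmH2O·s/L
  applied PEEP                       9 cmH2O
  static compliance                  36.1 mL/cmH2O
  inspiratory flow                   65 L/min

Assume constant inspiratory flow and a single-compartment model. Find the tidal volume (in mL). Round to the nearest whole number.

Flow: 65 L/min ÷ 60 = 1.0833 L/s.
Equation of motion (constant flow): PIP = Vt/C + R·V̇ + PEEP.
Vt/C = PIP − R·V̇ − PEEP = 32 − 8.991 − 9 = 14.009 cmH2O.
Vt = C × 14.009 = 36.1 × 14.009 = 505.72 mL.

506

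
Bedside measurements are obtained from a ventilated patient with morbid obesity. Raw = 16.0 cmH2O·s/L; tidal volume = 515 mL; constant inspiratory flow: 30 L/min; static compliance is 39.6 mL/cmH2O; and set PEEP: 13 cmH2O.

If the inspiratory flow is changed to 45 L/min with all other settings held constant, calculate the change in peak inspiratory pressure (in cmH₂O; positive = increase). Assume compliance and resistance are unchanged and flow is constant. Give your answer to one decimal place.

4.0

Flow: 30 L/min ÷ 60 = 0.5 L/s.
New flow: 45 L/min ÷ 60 = 0.75 L/s.
PIP = Vt/C + R·V̇ + PEEP (constant-flow equation of motion).
Only the resistive term changes: ΔPIP = R × ΔV̇ = 16.0 × (0.75 − 0.5) = 16.0 × 0.25 = 4.0 cmH2O.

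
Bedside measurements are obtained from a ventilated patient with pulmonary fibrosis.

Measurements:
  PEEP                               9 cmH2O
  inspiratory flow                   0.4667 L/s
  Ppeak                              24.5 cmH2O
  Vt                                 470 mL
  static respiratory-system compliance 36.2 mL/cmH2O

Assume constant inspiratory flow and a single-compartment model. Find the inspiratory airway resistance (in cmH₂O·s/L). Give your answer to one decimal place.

5.4

Equation of motion (constant flow): PIP = Vt/C + R·V̇ + PEEP.
R·V̇ = PIP − Vt/C − PEEP = 24.5 − 470/36.2 − 9 = 24.5 − 12.983 − 9 = 2.517 cmH2O.
R = 2.517 / 0.4667 = 5.393 cmH2O·s/L.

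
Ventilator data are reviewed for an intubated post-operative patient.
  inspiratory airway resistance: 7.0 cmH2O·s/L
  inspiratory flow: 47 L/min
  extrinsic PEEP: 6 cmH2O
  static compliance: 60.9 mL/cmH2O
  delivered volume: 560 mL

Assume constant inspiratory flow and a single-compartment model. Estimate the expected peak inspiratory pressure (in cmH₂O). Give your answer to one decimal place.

20.7

Flow: 47 L/min ÷ 60 = 0.7833 L/s.
Equation of motion (constant flow): PIP = Vt/C + R·V̇ + PEEP.
PIP = 560/60.9 + 7.0×0.7833 + 6 = 9.195 + 5.483 + 6 = 20.678 cmH2O.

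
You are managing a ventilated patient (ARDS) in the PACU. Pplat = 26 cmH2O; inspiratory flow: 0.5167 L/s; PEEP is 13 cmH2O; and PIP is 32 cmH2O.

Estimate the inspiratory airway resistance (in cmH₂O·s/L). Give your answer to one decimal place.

Raw = (PIP − Pplat) / flow = (32 − 26) / 0.5167 = 6.0 / 0.5167 = 11.612 cmH2O·s/L.

11.6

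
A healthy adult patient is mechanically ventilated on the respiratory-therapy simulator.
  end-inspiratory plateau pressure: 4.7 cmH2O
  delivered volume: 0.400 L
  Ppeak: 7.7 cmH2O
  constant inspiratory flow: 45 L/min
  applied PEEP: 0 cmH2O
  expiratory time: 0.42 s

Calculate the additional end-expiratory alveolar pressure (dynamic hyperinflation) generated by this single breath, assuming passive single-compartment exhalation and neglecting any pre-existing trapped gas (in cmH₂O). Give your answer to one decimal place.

1.4

Flow: 45 L/min ÷ 60 = 0.75 L/s.
R = (PIP − Pplat)/V̇ = (7.7 − 4.7) / 0.75 = 3.0/0.75 = 4.0 cmH2O·s/L.
C = Vt/(Pplat − PEEP) = 400.0 / (4.7 − 0) = 400.0/4.7 = 85.106 mL/cmH2O.
τ = R × C = 4.0 × 0.08511 L/cmH2O = 0.3404 s.
Fraction remaining = e^(−Te/τ) = e^(−0.42/0.3404) = 0.2912; trapped volume = 400.0 × 0.2912 = 116.48 mL.
Additional alveolar pressure from trapping ≈ V_trapped / C = 116.48 / 85.106 = 1.369 cmH2O.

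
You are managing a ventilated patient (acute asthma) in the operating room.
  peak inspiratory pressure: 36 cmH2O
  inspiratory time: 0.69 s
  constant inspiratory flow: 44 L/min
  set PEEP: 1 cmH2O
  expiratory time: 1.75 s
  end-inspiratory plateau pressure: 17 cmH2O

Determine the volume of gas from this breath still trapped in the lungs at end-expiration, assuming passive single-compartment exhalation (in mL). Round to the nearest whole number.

Flow: 44 L/min ÷ 60 = 0.7333 L/s.
Vt = flow × Ti = 0.7333 L/s × 0.69 s × 1000 mL/L = 505.98 mL.
R = (PIP − Pplat)/V̇ = (36 − 17) / 0.7333 = 19.0/0.7333 = 25.91 cmH2O·s/L.
C = Vt/(Pplat − PEEP) = 505.98 / (17 − 1) = 505.98/16.0 = 31.624 mL/cmH2O.
τ = R × C = 25.91 × 0.03162 L/cmH2O = 0.8193 s.
Fraction remaining = e^(−Te/τ) = e^(−1.75/0.8193) = 0.1181.
Trapped volume = 505.98 × 0.1181 = 59.756 mL.

60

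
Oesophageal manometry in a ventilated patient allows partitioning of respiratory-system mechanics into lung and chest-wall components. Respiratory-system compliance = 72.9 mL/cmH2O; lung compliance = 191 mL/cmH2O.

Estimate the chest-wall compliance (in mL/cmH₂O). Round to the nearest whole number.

1/Ccw = 1/Crs − 1/CL.
1/Ccw = 1/72.9 − 1/191 = 0.008482.
Ccw = 117.9 mL/cmH2O.

118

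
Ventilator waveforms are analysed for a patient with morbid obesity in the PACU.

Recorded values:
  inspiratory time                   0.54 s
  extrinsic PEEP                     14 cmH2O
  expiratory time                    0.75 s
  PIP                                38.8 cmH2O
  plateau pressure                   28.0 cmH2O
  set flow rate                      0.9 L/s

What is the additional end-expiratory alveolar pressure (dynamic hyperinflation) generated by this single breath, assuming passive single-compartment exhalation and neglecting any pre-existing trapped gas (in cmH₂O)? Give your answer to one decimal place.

Vt = flow × Ti = 0.9 L/s × 0.54 s × 1000 mL/L = 486.0 mL.
R = (PIP − Pplat)/V̇ = (38.8 − 28.0) / 0.9 = 10.8/0.9 = 12.0 cmH2O·s/L.
C = Vt/(Pplat − PEEP) = 486.0 / (28.0 − 14) = 486.0/14.0 = 34.714 mL/cmH2O.
τ = R × C = 12.0 × 0.03471 L/cmH2O = 0.4165 s.
Fraction remaining = e^(−Te/τ) = e^(−0.75/0.4165) = 0.1652; trapped volume = 486.0 × 0.1652 = 80.287 mL.
Additional alveolar pressure from trapping ≈ V_trapped / C = 80.287 / 34.714 = 2.313 cmH2O.

2.3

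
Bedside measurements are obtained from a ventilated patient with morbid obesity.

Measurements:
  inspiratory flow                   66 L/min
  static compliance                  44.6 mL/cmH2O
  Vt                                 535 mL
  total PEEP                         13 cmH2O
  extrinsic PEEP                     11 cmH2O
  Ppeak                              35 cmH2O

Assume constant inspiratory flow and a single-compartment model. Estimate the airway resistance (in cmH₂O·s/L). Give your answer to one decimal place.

Flow: 66 L/min ÷ 60 = 1.1 L/s.
Total PEEP = 13 cmH2O (set 11 + intrinsic 2); this is the baseline alveolar pressure.
Equation of motion (constant flow): PIP = Vt/C + R·V̇ + PEEP.
R·V̇ = PIP − Vt/C − PEEP = 35 − 535/44.6 − 13 = 35 − 11.996 − 13 = 10.004 cmH2O.
R = 10.004 / 1.1 = 9.095 cmH2O·s/L.

9.1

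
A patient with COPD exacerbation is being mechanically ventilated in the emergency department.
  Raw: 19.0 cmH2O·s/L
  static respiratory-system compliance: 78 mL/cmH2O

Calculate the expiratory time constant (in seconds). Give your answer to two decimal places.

1.48

τ = R × C = 19.0 × 78 mL/cmH2O = 19.0 × 0.078 L/cmH2O = 1.482 s.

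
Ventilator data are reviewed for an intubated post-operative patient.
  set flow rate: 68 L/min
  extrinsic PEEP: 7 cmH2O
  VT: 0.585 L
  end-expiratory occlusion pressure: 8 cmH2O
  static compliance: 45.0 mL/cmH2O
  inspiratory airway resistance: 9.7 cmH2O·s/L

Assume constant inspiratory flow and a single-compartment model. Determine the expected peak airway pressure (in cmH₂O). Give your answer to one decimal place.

32.0

Flow: 68 L/min ÷ 60 = 1.1333 L/s.
Total PEEP = 8 cmH2O (set 7 + intrinsic 1); this is the baseline alveolar pressure.
Equation of motion (constant flow): PIP = Vt/C + R·V̇ + PEEP.
PIP = 585/45.0 + 9.7×1.1333 + 8 = 13.0 + 10.993 + 8 = 31.993 cmH2O.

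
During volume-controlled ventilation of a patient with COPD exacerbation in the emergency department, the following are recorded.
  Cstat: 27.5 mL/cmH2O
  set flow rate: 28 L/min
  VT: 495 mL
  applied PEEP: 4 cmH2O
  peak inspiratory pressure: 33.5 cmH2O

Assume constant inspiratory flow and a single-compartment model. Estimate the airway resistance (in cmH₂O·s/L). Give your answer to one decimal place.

Flow: 28 L/min ÷ 60 = 0.4667 L/s.
Equation of motion (constant flow): PIP = Vt/C + R·V̇ + PEEP.
R·V̇ = PIP − Vt/C − PEEP = 33.5 − 495/27.5 − 4 = 33.5 − 18.0 − 4 = 11.5 cmH2O.
R = 11.5 / 0.4667 = 24.641 cmH2O·s/L.

24.6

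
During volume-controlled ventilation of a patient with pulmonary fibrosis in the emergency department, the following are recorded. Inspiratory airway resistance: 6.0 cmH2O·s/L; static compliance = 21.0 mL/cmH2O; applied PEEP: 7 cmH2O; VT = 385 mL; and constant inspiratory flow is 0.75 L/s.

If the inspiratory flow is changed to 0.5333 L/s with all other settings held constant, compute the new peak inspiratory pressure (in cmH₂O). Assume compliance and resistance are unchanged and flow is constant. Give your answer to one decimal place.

28.5

PIP = Vt/C + R·V̇ + PEEP (constant-flow equation of motion).
Only the resistive term changes: ΔPIP = R × ΔV̇ = 6.0 × (0.5333 − 0.75) = 6.0 × -0.2167 = -1.3 cmH2O.
Original PIP = 385/21.0 + 6.0×0.75 + 7 = 29.833 cmH2O; new PIP = 29.833 + (-1.3) = 28.533 cmH2O.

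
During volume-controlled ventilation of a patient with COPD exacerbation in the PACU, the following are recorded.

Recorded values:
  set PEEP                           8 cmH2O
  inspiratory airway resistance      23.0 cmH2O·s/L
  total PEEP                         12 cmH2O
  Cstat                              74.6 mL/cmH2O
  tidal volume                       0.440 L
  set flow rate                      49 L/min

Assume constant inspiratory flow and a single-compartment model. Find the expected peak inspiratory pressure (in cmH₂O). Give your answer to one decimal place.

Flow: 49 L/min ÷ 60 = 0.8167 L/s.
Total PEEP = 12 cmH2O (set 8 + intrinsic 4); this is the baseline alveolar pressure.
Equation of motion (constant flow): PIP = Vt/C + R·V̇ + PEEP.
PIP = 440/74.6 + 23.0×0.8167 + 12 = 5.898 + 18.784 + 12 = 36.682 cmH2O.

36.7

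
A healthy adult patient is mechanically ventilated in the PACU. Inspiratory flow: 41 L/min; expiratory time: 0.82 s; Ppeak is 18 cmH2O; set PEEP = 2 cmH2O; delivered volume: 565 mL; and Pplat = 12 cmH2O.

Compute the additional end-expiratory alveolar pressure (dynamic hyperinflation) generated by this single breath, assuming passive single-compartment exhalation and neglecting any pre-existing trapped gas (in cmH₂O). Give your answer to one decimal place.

1.9

Flow: 41 L/min ÷ 60 = 0.6833 L/s.
R = (PIP − Pplat)/V̇ = (18 − 12) / 0.6833 = 6.0/0.6833 = 8.781 cmH2O·s/L.
C = Vt/(Pplat − PEEP) = 565.0 / (12 − 2) = 565.0/10.0 = 56.5 mL/cmH2O.
τ = R × C = 8.781 × 0.0565 L/cmH2O = 0.4961 s.
Fraction remaining = e^(−Te/τ) = e^(−0.82/0.4961) = 0.1915; trapped volume = 565.0 × 0.1915 = 108.2 mL.
Additional alveolar pressure from trapping ≈ V_trapped / C = 108.2 / 56.5 = 1.915 cmH2O.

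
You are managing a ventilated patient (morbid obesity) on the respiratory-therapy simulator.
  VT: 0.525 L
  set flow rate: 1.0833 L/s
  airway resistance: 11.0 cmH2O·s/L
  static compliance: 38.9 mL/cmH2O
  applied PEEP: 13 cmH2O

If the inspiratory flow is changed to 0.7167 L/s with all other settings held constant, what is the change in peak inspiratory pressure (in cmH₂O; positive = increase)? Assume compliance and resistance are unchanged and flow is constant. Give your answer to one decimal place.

PIP = Vt/C + R·V̇ + PEEP (constant-flow equation of motion).
Only the resistive term changes: ΔPIP = R × ΔV̇ = 11.0 × (0.7167 − 1.0833) = 11.0 × -0.3666 = -4.033 cmH2O.

-4.0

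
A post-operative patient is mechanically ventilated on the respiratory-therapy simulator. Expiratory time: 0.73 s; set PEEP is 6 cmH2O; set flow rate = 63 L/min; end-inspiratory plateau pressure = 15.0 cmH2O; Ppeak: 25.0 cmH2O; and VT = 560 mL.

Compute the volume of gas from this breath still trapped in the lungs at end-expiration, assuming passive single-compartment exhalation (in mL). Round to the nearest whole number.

Flow: 63 L/min ÷ 60 = 1.05 L/s.
R = (PIP − Pplat)/V̇ = (25.0 − 15.0) / 1.05 = 10.0/1.05 = 9.524 cmH2O·s/L.
C = Vt/(Pplat − PEEP) = 560.0 / (15.0 − 6) = 560.0/9.0 = 62.222 mL/cmH2O.
τ = R × C = 9.524 × 0.06222 L/cmH2O = 0.5926 s.
Fraction remaining = e^(−Te/τ) = e^(−0.73/0.5926) = 0.2917.
Trapped volume = 560.0 × 0.2917 = 163.35 mL.

163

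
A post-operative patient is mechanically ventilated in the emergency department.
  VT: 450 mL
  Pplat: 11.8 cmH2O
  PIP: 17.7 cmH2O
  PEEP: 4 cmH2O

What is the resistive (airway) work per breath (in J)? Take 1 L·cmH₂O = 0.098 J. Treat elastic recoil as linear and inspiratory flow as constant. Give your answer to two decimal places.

0.26

With constant inspiratory flow the resistive pressure is constant at PIP − Pplat = 17.7 − 11.8 = 5.9 cmH2O, so resistive work = 5.9 × 0.450 = 2.655 L·cmH2O.
× 0.098 J/(L·cmH2O) → 0.2602 J.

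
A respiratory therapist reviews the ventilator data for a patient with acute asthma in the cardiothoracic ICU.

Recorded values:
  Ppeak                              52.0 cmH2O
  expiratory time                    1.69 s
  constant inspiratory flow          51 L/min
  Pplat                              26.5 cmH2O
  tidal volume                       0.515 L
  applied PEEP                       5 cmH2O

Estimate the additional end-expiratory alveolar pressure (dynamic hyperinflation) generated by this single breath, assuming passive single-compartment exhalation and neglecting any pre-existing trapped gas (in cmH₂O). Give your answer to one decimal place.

2.0

Flow: 51 L/min ÷ 60 = 0.85 L/s.
R = (PIP − Pplat)/V̇ = (52.0 − 26.5) / 0.85 = 25.5/0.85 = 30.0 cmH2O·s/L.
C = Vt/(Pplat − PEEP) = 515.0 / (26.5 − 5) = 515.0/21.5 = 23.953 mL/cmH2O.
τ = R × C = 30.0 × 0.02395 L/cmH2O = 0.7185 s.
Fraction remaining = e^(−Te/τ) = e^(−1.69/0.7185) = 0.09517; trapped volume = 515.0 × 0.09517 = 49.013 mL.
Additional alveolar pressure from trapping ≈ V_trapped / C = 49.013 / 23.953 = 2.046 cmH2O.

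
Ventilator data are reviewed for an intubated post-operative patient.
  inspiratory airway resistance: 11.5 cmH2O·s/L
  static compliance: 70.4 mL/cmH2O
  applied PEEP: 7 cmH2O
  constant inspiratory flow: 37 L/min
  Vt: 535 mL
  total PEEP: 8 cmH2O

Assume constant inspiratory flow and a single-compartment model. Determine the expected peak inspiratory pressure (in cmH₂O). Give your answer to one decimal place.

Flow: 37 L/min ÷ 60 = 0.6167 L/s.
Total PEEP = 8 cmH2O (set 7 + intrinsic 1); this is the baseline alveolar pressure.
Equation of motion (constant flow): PIP = Vt/C + R·V̇ + PEEP.
PIP = 535/70.4 + 11.5×0.6167 + 8 = 7.599 + 7.092 + 8 = 22.691 cmH2O.

22.7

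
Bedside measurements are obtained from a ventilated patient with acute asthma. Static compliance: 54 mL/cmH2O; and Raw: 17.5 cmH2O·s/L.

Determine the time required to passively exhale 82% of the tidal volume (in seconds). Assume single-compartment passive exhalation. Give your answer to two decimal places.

τ = R × C = 17.5 × 54 mL/cmH2O = 17.5 × 0.054 L/cmH2O = 0.945 s.
Exhaled fraction f = 1 − e^(−t/τ) → t = −τ·ln(1 − f) = −0.945·ln(0.18) = 1.62 s.

1.62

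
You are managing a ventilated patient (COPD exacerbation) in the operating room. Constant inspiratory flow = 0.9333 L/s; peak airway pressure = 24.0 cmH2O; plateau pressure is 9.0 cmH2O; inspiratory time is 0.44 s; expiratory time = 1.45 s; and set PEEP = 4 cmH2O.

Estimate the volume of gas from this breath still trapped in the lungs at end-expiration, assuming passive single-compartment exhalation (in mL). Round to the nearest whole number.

Vt = flow × Ti = 0.9333 L/s × 0.44 s × 1000 mL/L = 410.65 mL.
R = (PIP − Pplat)/V̇ = (24.0 − 9.0) / 0.9333 = 15.0/0.9333 = 16.072 cmH2O·s/L.
C = Vt/(Pplat − PEEP) = 410.65 / (9.0 − 4) = 410.65/5.0 = 82.13 mL/cmH2O.
τ = R × C = 16.072 × 0.08213 L/cmH2O = 1.32 s.
Fraction remaining = e^(−Te/τ) = e^(−1.45/1.32) = 0.3334.
Trapped volume = 410.65 × 0.3334 = 136.91 mL.

137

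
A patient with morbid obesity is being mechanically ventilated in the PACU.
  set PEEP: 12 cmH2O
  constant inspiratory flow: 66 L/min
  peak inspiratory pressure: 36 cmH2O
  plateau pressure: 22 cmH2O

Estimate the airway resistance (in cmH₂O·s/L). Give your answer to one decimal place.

Flow: 66 L/min ÷ 60 = 1.1 L/s.
Raw = (PIP − Pplat) / flow = (36 − 22) / 1.1 = 14.0 / 1.1 = 12.727 cmH2O·s/L.

12.7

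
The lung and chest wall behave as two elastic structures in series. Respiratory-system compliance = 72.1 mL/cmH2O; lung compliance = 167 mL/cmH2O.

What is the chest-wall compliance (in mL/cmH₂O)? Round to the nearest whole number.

127

1/Ccw = 1/Crs − 1/CL.
1/Ccw = 1/72.1 − 1/167 = 0.007882.
Ccw = 126.87 mL/cmH2O.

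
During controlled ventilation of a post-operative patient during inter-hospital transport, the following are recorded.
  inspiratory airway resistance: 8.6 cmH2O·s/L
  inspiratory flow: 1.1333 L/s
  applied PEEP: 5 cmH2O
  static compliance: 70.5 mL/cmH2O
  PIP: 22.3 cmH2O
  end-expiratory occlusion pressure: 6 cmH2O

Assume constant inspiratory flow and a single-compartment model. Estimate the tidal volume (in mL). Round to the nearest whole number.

Total PEEP = 6 cmH2O (set 5 + intrinsic 1); this is the baseline alveolar pressure.
Equation of motion (constant flow): PIP = Vt/C + R·V̇ + PEEP.
Vt/C = PIP − R·V̇ − PEEP = 22.3 − 9.746 − 6 = 6.554 cmH2O.
Vt = C × 6.554 = 70.5 × 6.554 = 462.06 mL.

462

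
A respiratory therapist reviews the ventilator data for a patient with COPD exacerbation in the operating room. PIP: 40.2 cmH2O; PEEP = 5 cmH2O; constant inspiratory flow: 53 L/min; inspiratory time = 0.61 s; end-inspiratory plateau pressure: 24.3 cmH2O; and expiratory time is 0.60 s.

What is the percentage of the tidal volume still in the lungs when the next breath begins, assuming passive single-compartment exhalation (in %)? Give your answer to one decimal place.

30.3

Flow: 53 L/min ÷ 60 = 0.8833 L/s.
Vt = flow × Ti = 0.8833 L/s × 0.61 s × 1000 mL/L = 538.81 mL.
R = (PIP − Pplat)/V̇ = (40.2 − 24.3) / 0.8833 = 15.9/0.8833 = 18.001 cmH2O·s/L.
C = Vt/(Pplat − PEEP) = 538.81 / (24.3 − 5) = 538.81/19.3 = 27.918 mL/cmH2O.
τ = R × C = 18.001 × 0.02792 L/cmH2O = 0.5026 s.
Fraction remaining at end-expiration = e^(−Te/τ) = e^(−0.60/0.5026) = 0.3031 → 30.31%.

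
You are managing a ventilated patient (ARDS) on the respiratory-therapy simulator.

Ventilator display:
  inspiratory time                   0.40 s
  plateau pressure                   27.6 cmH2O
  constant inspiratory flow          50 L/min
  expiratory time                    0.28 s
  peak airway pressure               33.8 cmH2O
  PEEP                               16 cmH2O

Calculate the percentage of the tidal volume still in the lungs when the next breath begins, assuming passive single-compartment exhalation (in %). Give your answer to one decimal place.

27.0

Flow: 50 L/min ÷ 60 = 0.8333 L/s.
Vt = flow × Ti = 0.8333 L/s × 0.40 s × 1000 mL/L = 333.32 mL.
R = (PIP − Pplat)/V̇ = (33.8 − 27.6) / 0.8333 = 6.2/0.8333 = 7.44 cmH2O·s/L.
C = Vt/(Pplat − PEEP) = 333.32 / (27.6 − 16) = 333.32/11.6 = 28.734 mL/cmH2O.
τ = R × C = 7.44 × 0.02873 L/cmH2O = 0.2138 s.
Fraction remaining at end-expiration = e^(−Te/τ) = e^(−0.28/0.2138) = 0.2699 → 26.99%.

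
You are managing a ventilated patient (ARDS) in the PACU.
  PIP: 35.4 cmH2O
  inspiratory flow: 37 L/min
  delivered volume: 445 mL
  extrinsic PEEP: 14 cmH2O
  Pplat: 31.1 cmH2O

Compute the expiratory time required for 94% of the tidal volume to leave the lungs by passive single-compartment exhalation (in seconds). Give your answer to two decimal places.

Flow: 37 L/min ÷ 60 = 0.6167 L/s.
R = (PIP − Pplat)/V̇ = (35.4 − 31.1) / 0.6167 = 4.3/0.6167 = 6.973 cmH2O·s/L.
C = Vt/(Pplat − PEEP) = 445.0 / (31.1 − 14) = 445.0/17.1 = 26.023 mL/cmH2O.
τ = R × C = 6.973 × 0.02602 L/cmH2O = 0.1814 s.
t = −τ·ln(1 − 0.94) = −0.1814·ln(0.06) = 0.5104 s.

0.51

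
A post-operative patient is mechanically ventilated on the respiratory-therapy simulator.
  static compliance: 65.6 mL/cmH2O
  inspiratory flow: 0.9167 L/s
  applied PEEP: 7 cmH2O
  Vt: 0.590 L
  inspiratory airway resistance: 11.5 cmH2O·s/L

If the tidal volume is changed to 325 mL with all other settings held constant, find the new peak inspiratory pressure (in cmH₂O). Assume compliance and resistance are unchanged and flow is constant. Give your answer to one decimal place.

22.5

PIP = Vt/C + R·V̇ + PEEP (constant-flow equation of motion).
Only the elastic term changes: ΔPIP = ΔVt / C = (325 − 590) / 65.6 = -4.04 cmH2O.
Original PIP = 590/65.6 + 11.5×0.9167 + 7 = 26.536 cmH2O; new PIP = 26.536 + (-4.04) = 22.496 cmH2O.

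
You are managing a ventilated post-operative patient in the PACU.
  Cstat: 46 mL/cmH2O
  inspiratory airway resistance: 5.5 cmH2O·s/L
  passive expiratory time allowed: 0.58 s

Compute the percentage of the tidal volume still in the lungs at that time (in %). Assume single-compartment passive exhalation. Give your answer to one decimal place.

10.1

τ = R × C = 5.5 × 46 mL/cmH2O = 5.5 × 0.046 L/cmH2O = 0.253 s.
Passive exhalation: V(t)/V₀ = e^(−t/τ) = e^(−0.58/0.253) = 0.101.
Fraction remaining = 0.101 → 10.1%.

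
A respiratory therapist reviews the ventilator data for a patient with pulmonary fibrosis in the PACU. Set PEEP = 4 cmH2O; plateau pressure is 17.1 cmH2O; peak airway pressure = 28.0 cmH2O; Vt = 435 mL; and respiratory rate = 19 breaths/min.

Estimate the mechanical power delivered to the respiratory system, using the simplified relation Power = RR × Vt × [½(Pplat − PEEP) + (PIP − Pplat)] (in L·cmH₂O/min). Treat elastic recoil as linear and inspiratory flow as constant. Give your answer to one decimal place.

144.2

Per-breath work = Vt × [½(Pplat−PEEP) + (PIP−Pplat)] = 0.435 × [0.5×13.1 + 10.9] = 0.435 × 17.45 = 7.591 L·cmH2O.
Power = 19 × 7.591 = 144.23 L·cmH2O/min.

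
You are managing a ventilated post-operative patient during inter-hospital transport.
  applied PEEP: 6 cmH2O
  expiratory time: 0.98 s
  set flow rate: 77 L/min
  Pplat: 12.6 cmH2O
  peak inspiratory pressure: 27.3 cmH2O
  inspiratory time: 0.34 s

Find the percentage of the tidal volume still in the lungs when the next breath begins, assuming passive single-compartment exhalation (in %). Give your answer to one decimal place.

Flow: 77 L/min ÷ 60 = 1.2833 L/s.
Vt = flow × Ti = 1.2833 L/s × 0.34 s × 1000 mL/L = 436.32 mL.
R = (PIP − Pplat)/V̇ = (27.3 − 12.6) / 1.2833 = 14.7/1.2833 = 11.455 cmH2O·s/L.
C = Vt/(Pplat − PEEP) = 436.32 / (12.6 − 6) = 436.32/6.6 = 66.109 mL/cmH2O.
τ = R × C = 11.455 × 0.06611 L/cmH2O = 0.7573 s.
Fraction remaining at end-expiration = e^(−Te/τ) = e^(−0.98/0.7573) = 0.2742 → 27.42%.

27.4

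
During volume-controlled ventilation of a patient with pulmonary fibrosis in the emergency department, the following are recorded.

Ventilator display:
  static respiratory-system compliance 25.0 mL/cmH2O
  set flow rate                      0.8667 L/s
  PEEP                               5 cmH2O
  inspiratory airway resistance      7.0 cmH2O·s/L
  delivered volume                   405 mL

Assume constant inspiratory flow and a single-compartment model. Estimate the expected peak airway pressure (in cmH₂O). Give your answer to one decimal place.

Equation of motion (constant flow): PIP = Vt/C + R·V̇ + PEEP.
PIP = 405/25.0 + 7.0×0.8667 + 5 = 16.2 + 6.067 + 5 = 27.267 cmH2O.

27.3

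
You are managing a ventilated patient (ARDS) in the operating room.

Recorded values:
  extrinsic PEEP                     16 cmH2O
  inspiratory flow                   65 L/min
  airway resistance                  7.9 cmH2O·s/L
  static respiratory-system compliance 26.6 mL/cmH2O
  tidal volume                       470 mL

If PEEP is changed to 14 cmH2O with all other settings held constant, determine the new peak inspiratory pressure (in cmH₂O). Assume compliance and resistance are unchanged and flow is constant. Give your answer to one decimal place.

Flow: 65 L/min ÷ 60 = 1.0833 L/s.
PIP = Vt/C + R·V̇ + PEEP (constant-flow equation of motion).
Only the baseline term changes: ΔPIP = ΔPEEP = 14 − 16 = -2.0 cmH2O.
Original PIP = 470/26.6 + 7.9×1.0833 + 16 = 42.227 cmH2O; new PIP = 42.227 + (-2.0) = 40.227 cmH2O.

40.2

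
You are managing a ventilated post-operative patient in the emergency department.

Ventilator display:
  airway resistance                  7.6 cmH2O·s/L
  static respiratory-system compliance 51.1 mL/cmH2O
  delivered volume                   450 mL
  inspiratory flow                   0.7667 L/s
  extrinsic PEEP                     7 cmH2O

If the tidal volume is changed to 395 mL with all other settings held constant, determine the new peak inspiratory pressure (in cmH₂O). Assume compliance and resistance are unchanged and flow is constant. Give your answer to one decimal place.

20.6

PIP = Vt/C + R·V̇ + PEEP (constant-flow equation of motion).
Only the elastic term changes: ΔPIP = ΔVt / C = (395 − 450) / 51.1 = -1.076 cmH2O.
Original PIP = 450/51.1 + 7.6×0.7667 + 7 = 21.633 cmH2O; new PIP = 21.633 + (-1.076) = 20.557 cmH2O.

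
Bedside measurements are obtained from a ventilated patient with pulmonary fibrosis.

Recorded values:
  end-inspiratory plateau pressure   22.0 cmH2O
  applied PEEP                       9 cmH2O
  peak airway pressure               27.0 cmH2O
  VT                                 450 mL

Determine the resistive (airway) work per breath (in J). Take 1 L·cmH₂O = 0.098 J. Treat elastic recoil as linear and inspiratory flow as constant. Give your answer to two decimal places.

With constant inspiratory flow the resistive pressure is constant at PIP − Pplat = 27.0 − 22.0 = 5.0 cmH2O, so resistive work = 5.0 × 0.450 = 2.25 L·cmH2O.
× 0.098 J/(L·cmH2O) → 0.2205 J.

0.22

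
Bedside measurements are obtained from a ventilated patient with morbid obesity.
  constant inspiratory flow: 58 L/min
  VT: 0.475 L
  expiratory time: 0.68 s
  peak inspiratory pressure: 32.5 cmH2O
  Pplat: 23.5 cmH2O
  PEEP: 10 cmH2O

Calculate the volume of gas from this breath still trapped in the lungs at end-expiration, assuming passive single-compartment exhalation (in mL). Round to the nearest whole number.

Flow: 58 L/min ÷ 60 = 0.9667 L/s.
R = (PIP − Pplat)/V̇ = (32.5 − 23.5) / 0.9667 = 9.0/0.9667 = 9.31 cmH2O·s/L.
C = Vt/(Pplat − PEEP) = 475.0 / (23.5 − 10) = 475.0/13.5 = 35.185 mL/cmH2O.
τ = R × C = 9.31 × 0.03519 L/cmH2O = 0.3276 s.
Fraction remaining = e^(−Te/τ) = e^(−0.68/0.3276) = 0.1255.
Trapped volume = 475.0 × 0.1255 = 59.613 mL.

60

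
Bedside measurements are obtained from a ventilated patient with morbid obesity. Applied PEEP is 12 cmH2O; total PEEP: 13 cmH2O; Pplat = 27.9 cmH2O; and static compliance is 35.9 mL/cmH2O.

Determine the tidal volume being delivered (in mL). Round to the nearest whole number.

End-expiratory occlusion gives total PEEP = 13 cmH2O (intrinsic PEEP = 13 − 12 = 1). Use total PEEP for the elastic gradient.
Vt = Cstat × (Pplat − PEEPtotal) = 35.9 × (27.9 − 13) = 35.9 × 14.9 = 534.91 mL.

535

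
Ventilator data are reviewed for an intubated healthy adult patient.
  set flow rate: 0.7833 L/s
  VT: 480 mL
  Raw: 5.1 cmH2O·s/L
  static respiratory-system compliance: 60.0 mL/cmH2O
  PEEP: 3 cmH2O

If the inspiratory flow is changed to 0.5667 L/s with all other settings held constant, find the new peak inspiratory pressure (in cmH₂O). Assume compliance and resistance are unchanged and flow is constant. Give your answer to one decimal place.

13.9

PIP = Vt/C + R·V̇ + PEEP (constant-flow equation of motion).
Only the resistive term changes: ΔPIP = R × ΔV̇ = 5.1 × (0.5667 − 0.7833) = 5.1 × -0.2166 = -1.105 cmH2O.
Original PIP = 480/60.0 + 5.1×0.7833 + 3 = 14.995 cmH2O; new PIP = 14.995 + (-1.105) = 13.89 cmH2O.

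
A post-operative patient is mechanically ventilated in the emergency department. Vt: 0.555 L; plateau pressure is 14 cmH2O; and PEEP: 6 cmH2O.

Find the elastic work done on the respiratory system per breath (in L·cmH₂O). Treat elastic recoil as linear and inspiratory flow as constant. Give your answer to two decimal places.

2.22

Elastic work ≈ ½ × (Pplat − PEEP) × Vt = 0.5 × (14 − 6) × 0.555 L = 0.5 × 8.0 × 0.555 = 2.22 L·cmH2O.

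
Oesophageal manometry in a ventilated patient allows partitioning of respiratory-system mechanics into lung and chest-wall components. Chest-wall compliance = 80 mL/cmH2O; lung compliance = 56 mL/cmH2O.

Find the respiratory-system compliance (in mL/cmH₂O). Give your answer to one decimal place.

32.9

Lung and chest wall are elastances in series: 1/Crs = 1/CL + 1/Ccw.
1/Crs = 1/56 + 1/80 = 0.03036.
Crs = 32.938 mL/cmH2O.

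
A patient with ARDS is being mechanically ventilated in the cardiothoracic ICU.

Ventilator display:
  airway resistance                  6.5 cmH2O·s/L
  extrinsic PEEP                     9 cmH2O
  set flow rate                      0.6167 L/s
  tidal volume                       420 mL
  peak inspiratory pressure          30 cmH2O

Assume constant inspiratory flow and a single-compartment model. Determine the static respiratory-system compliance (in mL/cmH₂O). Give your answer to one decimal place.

24.7

Equation of motion (constant flow): PIP = Vt/C + R·V̇ + PEEP.
Vt/C = PIP − R·V̇ − PEEP = 30 − 6.5×0.6167 − 9 = 30 − 4.009 − 9 = 16.991 cmH2O.
C = Vt / 16.991 = 420 / 16.991 = 24.719 mL/cmH2O.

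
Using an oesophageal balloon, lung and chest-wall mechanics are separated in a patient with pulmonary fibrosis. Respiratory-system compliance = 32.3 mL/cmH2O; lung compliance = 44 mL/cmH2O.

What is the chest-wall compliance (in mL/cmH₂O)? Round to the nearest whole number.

1/Ccw = 1/Crs − 1/CL.
1/Ccw = 1/32.3 − 1/44 = 0.008232.
Ccw = 121.48 mL/cmH2O.

121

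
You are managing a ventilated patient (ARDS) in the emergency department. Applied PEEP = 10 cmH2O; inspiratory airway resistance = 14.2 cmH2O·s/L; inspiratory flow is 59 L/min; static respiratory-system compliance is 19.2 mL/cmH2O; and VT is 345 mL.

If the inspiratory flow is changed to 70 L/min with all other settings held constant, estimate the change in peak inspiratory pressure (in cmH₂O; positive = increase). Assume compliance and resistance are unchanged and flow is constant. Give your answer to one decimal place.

Flow: 59 L/min ÷ 60 = 0.9833 L/s.
New flow: 70 L/min ÷ 60 = 1.1667 L/s.
PIP = Vt/C + R·V̇ + PEEP (constant-flow equation of motion).
Only the resistive term changes: ΔPIP = R × ΔV̇ = 14.2 × (1.1667 − 0.9833) = 14.2 × 0.1834 = 2.604 cmH2O.

2.6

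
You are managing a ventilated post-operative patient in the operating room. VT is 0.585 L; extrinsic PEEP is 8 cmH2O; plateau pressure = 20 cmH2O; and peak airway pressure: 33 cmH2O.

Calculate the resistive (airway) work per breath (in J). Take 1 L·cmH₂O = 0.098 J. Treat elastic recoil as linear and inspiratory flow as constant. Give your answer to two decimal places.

0.75

With constant inspiratory flow the resistive pressure is constant at PIP − Pplat = 33 − 20 = 13.0 cmH2O, so resistive work = 13.0 × 0.585 = 7.605 L·cmH2O.
× 0.098 J/(L·cmH2O) → 0.7453 J.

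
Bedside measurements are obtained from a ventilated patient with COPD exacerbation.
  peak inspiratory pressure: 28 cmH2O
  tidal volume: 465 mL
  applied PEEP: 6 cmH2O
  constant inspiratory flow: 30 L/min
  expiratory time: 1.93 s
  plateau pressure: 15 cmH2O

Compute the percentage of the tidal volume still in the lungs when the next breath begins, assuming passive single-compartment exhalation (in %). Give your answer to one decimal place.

Flow: 30 L/min ÷ 60 = 0.5 L/s.
R = (PIP − Pplat)/V̇ = (28 − 15) / 0.5 = 13.0/0.5 = 26.0 cmH2O·s/L.
C = Vt/(Pplat − PEEP) = 465.0 / (15 − 6) = 465.0/9.0 = 51.667 mL/cmH2O.
τ = R × C = 26.0 × 0.05167 L/cmH2O = 1.343 s.
Fraction remaining at end-expiration = e^(−Te/τ) = e^(−1.93/1.343) = 0.2376 → 23.76%.

23.8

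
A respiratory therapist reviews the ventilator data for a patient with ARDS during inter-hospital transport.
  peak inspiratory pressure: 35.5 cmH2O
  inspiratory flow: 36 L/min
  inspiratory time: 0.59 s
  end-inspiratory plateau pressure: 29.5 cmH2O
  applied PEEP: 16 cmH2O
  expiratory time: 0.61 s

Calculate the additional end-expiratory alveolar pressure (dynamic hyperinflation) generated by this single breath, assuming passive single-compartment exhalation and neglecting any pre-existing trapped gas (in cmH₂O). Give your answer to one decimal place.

1.3

Flow: 36 L/min ÷ 60 = 0.6 L/s.
Vt = flow × Ti = 0.6 L/s × 0.59 s × 1000 mL/L = 354.0 mL.
R = (PIP − Pplat)/V̇ = (35.5 − 29.5) / 0.6 = 6.0/0.6 = 10.0 cmH2O·s/L.
C = Vt/(Pplat − PEEP) = 354.0 / (29.5 − 16) = 354.0/13.5 = 26.222 mL/cmH2O.
τ = R × C = 10.0 × 0.02622 L/cmH2O = 0.2622 s.
Fraction remaining = e^(−Te/τ) = e^(−0.61/0.2622) = 0.09764; trapped volume = 354.0 × 0.09764 = 34.565 mL.
Additional alveolar pressure from trapping ≈ V_trapped / C = 34.565 / 26.222 = 1.318 cmH2O.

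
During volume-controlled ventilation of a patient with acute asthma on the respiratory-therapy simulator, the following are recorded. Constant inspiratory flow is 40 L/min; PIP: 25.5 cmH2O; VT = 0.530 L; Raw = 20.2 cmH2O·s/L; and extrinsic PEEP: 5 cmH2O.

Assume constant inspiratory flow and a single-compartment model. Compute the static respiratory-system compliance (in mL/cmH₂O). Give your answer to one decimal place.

Flow: 40 L/min ÷ 60 = 0.6667 L/s.
Equation of motion (constant flow): PIP = Vt/C + R·V̇ + PEEP.
Vt/C = PIP − R·V̇ − PEEP = 25.5 − 20.2×0.6667 − 5 = 25.5 − 13.467 − 5 = 7.033 cmH2O.
C = Vt / 7.033 = 530 / 7.033 = 75.359 mL/cmH2O.

75.4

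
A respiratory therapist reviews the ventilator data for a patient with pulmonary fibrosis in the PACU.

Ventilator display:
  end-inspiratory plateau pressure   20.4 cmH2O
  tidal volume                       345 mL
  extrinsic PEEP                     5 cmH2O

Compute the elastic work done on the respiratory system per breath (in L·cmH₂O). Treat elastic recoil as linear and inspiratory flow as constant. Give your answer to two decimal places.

Elastic work ≈ ½ × (Pplat − PEEP) × Vt = 0.5 × (20.4 − 5) × 0.345 L = 0.5 × 15.4 × 0.345 = 2.657 L·cmH2O.

2.66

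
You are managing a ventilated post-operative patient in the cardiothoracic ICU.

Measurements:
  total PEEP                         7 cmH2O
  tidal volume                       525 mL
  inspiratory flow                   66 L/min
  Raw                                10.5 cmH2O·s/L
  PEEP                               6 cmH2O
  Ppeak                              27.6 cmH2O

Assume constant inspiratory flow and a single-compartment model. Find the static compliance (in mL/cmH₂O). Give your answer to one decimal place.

58.0

Flow: 66 L/min ÷ 60 = 1.1 L/s.
Total PEEP = 7 cmH2O (set 6 + intrinsic 1); this is the baseline alveolar pressure.
Equation of motion (constant flow): PIP = Vt/C + R·V̇ + PEEP.
Vt/C = PIP − R·V̇ − PEEP = 27.6 − 10.5×1.1 − 7 = 27.6 − 11.55 − 7 = 9.05 cmH2O.
C = Vt / 9.05 = 525 / 9.05 = 58.011 mL/cmH2O.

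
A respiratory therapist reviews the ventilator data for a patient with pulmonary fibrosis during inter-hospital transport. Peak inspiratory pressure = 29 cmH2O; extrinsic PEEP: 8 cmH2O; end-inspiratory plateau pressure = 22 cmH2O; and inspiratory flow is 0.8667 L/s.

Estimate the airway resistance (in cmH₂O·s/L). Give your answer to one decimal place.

Raw = (PIP − Pplat) / flow = (29 − 22) / 0.8667 = 7.0 / 0.8667 = 8.077 cmH2O·s/L.

8.1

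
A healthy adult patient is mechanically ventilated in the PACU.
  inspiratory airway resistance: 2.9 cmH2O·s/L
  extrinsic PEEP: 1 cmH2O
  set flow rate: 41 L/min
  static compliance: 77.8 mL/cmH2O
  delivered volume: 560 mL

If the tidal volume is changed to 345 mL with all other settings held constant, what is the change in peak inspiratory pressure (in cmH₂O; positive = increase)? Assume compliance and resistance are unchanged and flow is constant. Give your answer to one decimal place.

PIP = Vt/C + R·V̇ + PEEP (constant-flow equation of motion).
Only the elastic term changes: ΔPIP = ΔVt / C = (345 − 560) / 77.8 = -2.763 cmH2O.

-2.8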